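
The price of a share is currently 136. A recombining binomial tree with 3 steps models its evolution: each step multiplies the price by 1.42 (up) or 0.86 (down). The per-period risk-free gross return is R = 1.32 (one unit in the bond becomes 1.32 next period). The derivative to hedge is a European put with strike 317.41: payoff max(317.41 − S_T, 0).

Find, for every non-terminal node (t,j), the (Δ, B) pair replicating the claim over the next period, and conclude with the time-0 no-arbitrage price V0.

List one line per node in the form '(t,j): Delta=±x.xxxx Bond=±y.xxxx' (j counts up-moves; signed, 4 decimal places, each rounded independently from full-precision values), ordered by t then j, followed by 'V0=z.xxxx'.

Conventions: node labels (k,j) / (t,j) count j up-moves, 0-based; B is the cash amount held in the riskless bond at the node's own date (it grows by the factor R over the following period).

No-arbitrage ⇒ martingale measure with p* = (R−d)/(u−d) = 0.8214.
Payoffs at expiry: V(3,0)=230.9064, V(3,1)=174.5784, V(3,2)=81.5719, V(3,3)=0.0000
Node (2,0) S=100.5856: V=(p*·174.5784+(1−p*)·230.9064)/1.32=139.8765; Δ=(174.5784−230.9064)/(142.8316−86.5036)=-1.0000; B=V−Δ·S=240.4621
Node (2,1) S=166.0832: V=(p*·81.5719+(1−p*)·174.5784)/1.32=74.3789; Δ=(81.5719−174.5784)/(235.8381−142.8316)=-1.0000; B=V−Δ·S=240.4621
Node (2,2) S=274.2304: V=(p*·0.0000+(1−p*)·81.5719)/1.32=11.0352; Δ=(0.0000−81.5719)/(389.4072−235.8381)=-0.5312; B=V−Δ·S=156.6992
Node (1,0) S=116.9600: V=(p*·74.3789+(1−p*)·139.8765)/1.32=65.2083; Δ=(74.3789−139.8765)/(166.0832−100.5856)=-1.0000; B=V−Δ·S=182.1683
Node (1,1) S=193.1200: V=(p*·11.0352+(1−p*)·74.3789)/1.32=16.9292; Δ=(11.0352−74.3789)/(274.2304−166.0832)=-0.5857; B=V−Δ·S=130.0431
Node (0,0) S=136.0000: V=(p*·16.9292+(1−p*)·65.2083)/1.32=19.3564; Δ=(16.9292−65.2083)/(193.1200−116.9600)=-0.6339; B=V−Δ·S=105.5690
Check: Δ(0,0)·S0 + B(0,0) = 19.3564 = V0.

(0,0): Delta=-0.6339 Bond=105.5690
(1,0): Delta=-1.0000 Bond=182.1683
(1,1): Delta=-0.5857 Bond=130.0431
(2,0): Delta=-1.0000 Bond=240.4621
(2,1): Delta=-1.0000 Bond=240.4621
(2,2): Delta=-0.5312 Bond=156.6992
V0=19.3564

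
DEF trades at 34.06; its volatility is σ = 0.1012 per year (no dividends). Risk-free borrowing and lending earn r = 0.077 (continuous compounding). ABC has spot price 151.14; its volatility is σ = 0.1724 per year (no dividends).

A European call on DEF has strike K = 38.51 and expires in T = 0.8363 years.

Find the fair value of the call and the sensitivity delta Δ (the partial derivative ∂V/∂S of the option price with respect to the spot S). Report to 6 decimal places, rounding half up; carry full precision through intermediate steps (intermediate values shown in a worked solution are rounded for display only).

price = 0.520034
Δ = 0.279358

σ√T = 0.1012·√0.8363 = 0.092547
d₁ = (ln(S/K) + (r+σ²/2)T) / (σ√T) = (ln(34.06/38.51) + (0.077+0.1012²/2)·0.8363) / 0.092547 = (-0.122794 + 0.068678) / 0.092547 = -0.584750
d₂ = d₁ − σ√T = -0.584750 − 0.092547 = -0.677296
e^{−rT} = 0.937634
N(d₁) = 0.279358,  N(d₂) = 0.249109
Call price V = S·N(d₁) − K·e^{−rT}·N(d₂) = 9.514936 − 8.994903 = 0.520034
Δ = N(d₁) = 0.279358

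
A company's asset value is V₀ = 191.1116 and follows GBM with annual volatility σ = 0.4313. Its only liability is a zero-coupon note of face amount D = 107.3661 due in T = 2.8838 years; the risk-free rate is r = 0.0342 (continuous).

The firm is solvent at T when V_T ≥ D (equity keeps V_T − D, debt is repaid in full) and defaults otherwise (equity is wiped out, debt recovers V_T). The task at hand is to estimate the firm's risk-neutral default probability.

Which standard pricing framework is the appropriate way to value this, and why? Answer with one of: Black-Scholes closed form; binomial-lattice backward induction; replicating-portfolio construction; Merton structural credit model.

framework: Merton structural credit model

Key observation: a levered firm with one bullet debt due at 2.8838 years is the canonical structural-credit setup: equity is a call on the firm's assets struck at the face value.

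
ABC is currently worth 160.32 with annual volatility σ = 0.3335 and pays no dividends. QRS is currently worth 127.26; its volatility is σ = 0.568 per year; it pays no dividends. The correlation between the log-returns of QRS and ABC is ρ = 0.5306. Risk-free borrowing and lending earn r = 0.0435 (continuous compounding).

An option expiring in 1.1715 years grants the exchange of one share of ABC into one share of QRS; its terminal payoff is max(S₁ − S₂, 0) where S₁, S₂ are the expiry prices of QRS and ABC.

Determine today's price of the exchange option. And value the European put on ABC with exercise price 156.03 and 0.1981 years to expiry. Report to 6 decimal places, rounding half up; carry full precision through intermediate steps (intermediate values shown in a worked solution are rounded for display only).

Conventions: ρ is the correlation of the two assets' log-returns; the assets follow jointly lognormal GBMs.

exchange price = 15.862033
price(ABC put K=156.03) = 6.772399

σ_eff = √(σ₁² + σ₂² − 2ρσ₁σ₂) = √(0.568² + 0.3335² − 2·0.5306·0.568·0.3335) = 0.482520
d₁ = (ln(S₁/S₂) + (q₂ − q₁ + σ_eff²/2)T) / (σ_eff√T) = (ln(127.26/160.32) + (0.0 − 0.0 + 0.116413)·1.1715) / 0.522259 = -0.181064
d₂ = d₁ − σ_eff√T = -0.181064 − 0.522259 = -0.703323
N(d₁) = 0.428159,  N(d₂) = 0.240927
V = S₁·e^{−q₁T}·N(d₁) − S₂·e^{−q₂T}·N(d₂) = 54.487489 − 38.625456 = 15.862033
[vanilla: ABC put K=156.03]
σ√T = 0.3335·√0.1981 = 0.148436
d₁ = (ln(S/K) + (r+σ²/2)T) / (σ√T) = (ln(160.32/156.03) + (0.0435+0.3335²/2)·0.1981) / 0.148436 = (0.027124 + 0.019634) / 0.148436 = 0.315001
d₂ = d₁ − σ√T = 0.315001 − 0.148436 = 0.166566
e^{−rT} = 0.991420
N(−d₁) = 0.376380,  N(−d₂) = 0.433856
price = K·e^{−rT}·N(−d₂) − S·N(−d₁) = 67.113682 − 60.341284 = 6.772399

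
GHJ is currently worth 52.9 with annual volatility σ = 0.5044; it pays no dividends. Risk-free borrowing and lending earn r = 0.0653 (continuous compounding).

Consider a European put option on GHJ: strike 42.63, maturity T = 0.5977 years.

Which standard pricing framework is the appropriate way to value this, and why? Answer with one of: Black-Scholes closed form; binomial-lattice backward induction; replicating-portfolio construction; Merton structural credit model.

Key observation: the strike-42.63 put on GHJ is European-exercise on a continuously-modelled lognormal underlying, so its value is a single closed-form evaluation.

framework: Black-Scholes closed form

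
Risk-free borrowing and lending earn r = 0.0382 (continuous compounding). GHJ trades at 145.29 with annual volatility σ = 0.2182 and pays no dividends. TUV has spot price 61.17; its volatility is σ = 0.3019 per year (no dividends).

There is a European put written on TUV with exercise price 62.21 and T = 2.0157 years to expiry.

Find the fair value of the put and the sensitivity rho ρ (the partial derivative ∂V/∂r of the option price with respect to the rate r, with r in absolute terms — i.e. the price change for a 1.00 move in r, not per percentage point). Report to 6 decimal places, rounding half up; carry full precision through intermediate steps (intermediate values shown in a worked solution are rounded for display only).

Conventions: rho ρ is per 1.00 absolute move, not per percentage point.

σ√T = 0.3019·√2.0157 = 0.428624
d₁ = (ln(S/K) + (r+σ²/2)T) / (σ√T) = (ln(61.17/62.21) + (0.0382+0.3019²/2)·2.0157) / 0.428624 = (-0.016859 + 0.168859) / 0.428624 = 0.354623
d₂ = d₁ − σ√T = 0.354623 − 0.428624 = -0.074000
e^{−rT} = 0.925890
N(−d₁) = 0.361436,  N(−d₂) = 0.529495
Put price V = K·e^{−rT}·N(−d₂) − S·N(−d₁) = 30.498706 − 22.109033 = 8.389673
ρ = −K·T·e^{−rT}·N(−d₂) = -61.476241

price = 8.389673
ρ = -61.476241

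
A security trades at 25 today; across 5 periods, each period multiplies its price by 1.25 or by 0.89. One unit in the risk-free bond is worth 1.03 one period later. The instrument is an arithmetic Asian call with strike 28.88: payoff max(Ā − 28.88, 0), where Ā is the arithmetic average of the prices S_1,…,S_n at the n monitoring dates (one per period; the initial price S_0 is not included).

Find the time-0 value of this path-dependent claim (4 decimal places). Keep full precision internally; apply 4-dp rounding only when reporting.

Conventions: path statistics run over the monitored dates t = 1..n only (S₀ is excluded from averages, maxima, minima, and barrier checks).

price = 1.9144

With p* = (R−d)/(u−d) = 0.3889, sum probability × payoff across the paths and divide by R^5.
Enumerate all 2^5 = 32 price paths (U = up ×1.25, D = down ×0.89); each path with k up-moves has probability p*^k·(1−p*)^(5−k).
DDDDD: Ā=17.8645, payoff=0.0000, prob=0.085232
UDDDD: Ā=25.0906, payoff=0.0000, prob=0.054238
DUDDD: Ā=23.2906, payoff=0.0000, prob=0.054238
UUDDD: Ā=32.7115, payoff=3.8315, prob=0.034515
DDUDD: Ā=21.6886, payoff=0.0000, prob=0.054238
UDUDD: Ā=30.4615, payoff=1.5815, prob=0.034515
DUUDD: Ā=28.6615, payoff=0.0000, prob=0.034515
UUUDD: Ā=40.2549, payoff=11.3749, prob=0.021964
DDDUD: Ā=20.2628, payoff=0.0000, prob=0.054238
UDDUD: Ā=28.4590, payoff=0.0000, prob=0.034515
DUDUD: Ā=26.6590, payoff=0.0000, prob=0.034515
UUDUD: Ā=37.4424, payoff=8.5624, prob=0.021964
DDUUD: Ā=25.0570, payoff=0.0000, prob=0.034515
UDUUD: Ā=35.1924, payoff=6.3124, prob=0.021964
DUUUD: Ā=33.3924, payoff=4.5124, prob=0.021964
UUUUD: Ā=46.8994, payoff=18.0194, prob=0.013977
DDDDU: Ā=18.9938, payoff=0.0000, prob=0.054238
UDDDU: Ā=26.6768, payoff=0.0000, prob=0.034515
DUDDU: Ā=24.8768, payoff=0.0000, prob=0.034515
UUDDU: Ā=34.9393, payoff=6.0593, prob=0.021964
DDUDU: Ā=23.2748, payoff=0.0000, prob=0.034515
UDUDU: Ā=32.6893, payoff=3.8093, prob=0.021964
DUUDU: Ā=30.8893, payoff=2.0093, prob=0.021964
UUUDU: Ā=43.3838, payoff=14.5038, prob=0.013977
DDDUU: Ā=21.8490, payoff=0.0000, prob=0.034515
UDDUU: Ā=30.6868, payoff=1.8068, prob=0.021964
DUDUU: Ā=28.8868, payoff=0.0068, prob=0.021964
UUDUU: Ā=40.5713, payoff=11.6913, prob=0.013977
DDUUU: Ā=27.2848, payoff=0.0000, prob=0.021964
UDUUU: Ā=38.3213, payoff=9.4413, prob=0.013977
DUUUU: Ā=36.5213, payoff=7.6413, prob=0.013977
UUUUU: Ā=51.2939, payoff=22.4139, prob=0.008895
Price = Σ prob·payoff / R^5 = 2.219344 / 1.159274 = 1.9144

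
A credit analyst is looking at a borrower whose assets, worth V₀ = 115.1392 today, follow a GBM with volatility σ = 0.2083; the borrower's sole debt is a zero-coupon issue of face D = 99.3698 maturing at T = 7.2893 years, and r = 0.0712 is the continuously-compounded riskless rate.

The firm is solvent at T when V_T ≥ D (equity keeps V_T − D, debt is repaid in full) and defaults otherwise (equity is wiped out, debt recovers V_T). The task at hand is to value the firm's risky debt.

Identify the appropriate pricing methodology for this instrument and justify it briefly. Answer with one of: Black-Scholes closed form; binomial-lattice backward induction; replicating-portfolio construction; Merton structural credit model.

Key observation: with the firm-asset dynamics (V₀ = 115.1392) and a single zero-coupon liability of face 99.3698 given, debt value, spread, and default probability all derive from the option view of the balance sheet.

framework: Merton structural credit model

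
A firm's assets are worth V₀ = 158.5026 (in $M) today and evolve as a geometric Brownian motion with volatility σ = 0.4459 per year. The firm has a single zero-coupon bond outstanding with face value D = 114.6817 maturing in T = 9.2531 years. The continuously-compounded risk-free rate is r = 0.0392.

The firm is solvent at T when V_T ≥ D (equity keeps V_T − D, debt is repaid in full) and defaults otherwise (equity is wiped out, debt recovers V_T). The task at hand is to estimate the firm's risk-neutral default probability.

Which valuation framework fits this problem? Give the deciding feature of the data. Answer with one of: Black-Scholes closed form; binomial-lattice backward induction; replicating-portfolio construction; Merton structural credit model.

Key observation: assets follow a GBM and default happens iff V_T < 114.6817; valuing claims on that split (equity as a call, risky debt as the residual) is the structural model's definition.

framework: Merton structural credit model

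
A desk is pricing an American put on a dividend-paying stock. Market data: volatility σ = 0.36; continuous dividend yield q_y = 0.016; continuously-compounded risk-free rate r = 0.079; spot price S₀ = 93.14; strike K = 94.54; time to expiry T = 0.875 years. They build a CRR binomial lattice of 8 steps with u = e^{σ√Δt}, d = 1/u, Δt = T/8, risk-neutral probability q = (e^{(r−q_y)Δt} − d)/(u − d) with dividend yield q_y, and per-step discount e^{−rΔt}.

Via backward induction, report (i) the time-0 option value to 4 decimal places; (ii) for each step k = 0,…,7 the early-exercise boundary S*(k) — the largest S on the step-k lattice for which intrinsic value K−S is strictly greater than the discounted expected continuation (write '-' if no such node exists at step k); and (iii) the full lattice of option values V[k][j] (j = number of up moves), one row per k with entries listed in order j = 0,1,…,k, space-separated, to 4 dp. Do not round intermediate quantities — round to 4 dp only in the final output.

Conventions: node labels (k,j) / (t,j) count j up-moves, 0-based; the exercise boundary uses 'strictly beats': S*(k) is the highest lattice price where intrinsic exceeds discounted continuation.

price = 10.9067
boundary = - - - 65.1653 57.8509 65.1653 73.4046 82.6856
tree:
10.9067
15.6920 6.2964
21.8642 9.7738 2.9178
29.3747 14.7108 4.9916 0.8885
36.6891 21.3024 8.3549 1.7048 0.0850
43.1826 29.3747 13.5758 3.2633 0.1713 0.0000
48.9472 36.6891 21.1354 6.2292 0.3451 0.0000 0.0000
54.0647 43.1826 29.3747 11.8544 0.6950 0.0000 0.0000 0.0000
58.6078 48.9472 36.6891 21.1354 1.4000 0.0000 0.0000 0.0000 0.0000

params: Δt=0.10938 u=1.12644 d=0.88776 q=0.49924 e^(-rΔt)=0.99140
t_8 payoffs: 58.6078 48.9472 36.6891 21.1354 1.4000 0.0000 0.0000 0.0000 0.0000
t_7: node(7,0) S=40.4753 payoff=54.0647 vs cont=53.3221 → 54.0647 [stop]  node(7,1) S=51.3574 payoff=43.1826 vs cont=42.4590 → 43.1826 [stop]  node(7,2) S=65.1653 payoff=29.3747 vs cont=28.6753 → 29.3747 [stop]  node(7,3) S=82.6856 payoff=11.8544 vs cont=11.1857 → 11.8544 [stop]  node(7,4) S=104.9163 payoff=0.0000 vs cont=0.6950 → 0.6950 [wait]  node(7,5) S=133.1239 payoff=0.0000 vs cont=0.0000 → 0.0000 [wait]  node(7,6) S=168.9154 payoff=0.0000 vs cont=0.0000 → 0.0000 [wait]  node(7,7) S=214.3297 payoff=0.0000 vs cont=0.0000 → 0.0000 [wait]  ⇒ S*(7)=82.6856
t_6: node(6,0) S=45.5928 payoff=48.9472 vs cont=48.2135 → 48.9472 [stop]  node(6,1) S=57.8509 payoff=36.6891 vs cont=35.9769 → 36.6891 [stop]  node(6,2) S=73.4046 payoff=21.1354 vs cont=20.4504 → 21.1354 [stop]  node(6,3) S=93.1400 payoff=1.4000 vs cont=6.2292 → 6.2292 [wait]  node(6,4) S=118.1815 payoff=0.0000 vs cont=0.3451 → 0.3451 [wait]  node(6,5) S=149.9556 payoff=0.0000 vs cont=0.0000 → 0.0000 [wait]  node(6,6) S=190.2724 payoff=0.0000 vs cont=0.0000 → 0.0000 [wait]  ⇒ S*(6)=73.4046
t_5: node(5,0) S=51.3574 payoff=43.1826 vs cont=42.4590 → 43.1826 [stop]  node(5,1) S=65.1653 payoff=29.3747 vs cont=28.6753 → 29.3747 [stop]  node(5,2) S=82.6856 payoff=11.8544 vs cont=13.5758 → 13.5758 [wait]  node(5,3) S=104.9163 payoff=0.0000 vs cont=3.2633 → 3.2633 [wait]  node(5,4) S=133.1239 payoff=0.0000 vs cont=0.1713 → 0.1713 [wait]  node(5,5) S=168.9154 payoff=0.0000 vs cont=0.0000 → 0.0000 [wait]  ⇒ S*(5)=65.1653
t_4: node(4,0) S=57.8509 payoff=36.6891 vs cont=35.9769 → 36.6891 [stop]  node(4,1) S=73.4046 payoff=21.1354 vs cont=21.3024 → 21.3024 [wait]  node(4,2) S=93.1400 payoff=1.4000 vs cont=8.3549 → 8.3549 [wait]  node(4,3) S=118.1815 payoff=0.0000 vs cont=1.7048 → 1.7048 [wait]  node(4,4) S=149.9556 payoff=0.0000 vs cont=0.0850 → 0.0850 [wait]  ⇒ S*(4)=57.8509
t_3: node(3,0) S=65.1653 payoff=29.3747 vs cont=28.7579 → 29.3747 [stop]  node(3,1) S=82.6856 payoff=11.8544 vs cont=14.7108 → 14.7108 [wait]  node(3,2) S=104.9163 payoff=0.0000 vs cont=4.9916 → 4.9916 [wait]  node(3,3) S=133.1239 payoff=0.0000 vs cont=0.8885 → 0.8885 [wait]  ⇒ S*(3)=65.1653
t_2: node(2,0) S=73.4046 payoff=21.1354 vs cont=21.8642 → 21.8642 [wait]  node(2,1) S=93.1400 payoff=1.4000 vs cont=9.7738 → 9.7738 [wait]  node(2,2) S=118.1815 payoff=0.0000 vs cont=2.9178 → 2.9178 [wait]  ⇒ S*(2)=-
t_1: node(1,0) S=82.6856 payoff=11.8544 vs cont=15.6920 → 15.6920 [wait]  node(1,1) S=104.9163 payoff=0.0000 vs cont=6.2964 → 6.2964 [wait]  ⇒ S*(1)=-
t_0: node(0,0) S=93.1400 payoff=1.4000 vs cont=10.9067 → 10.9067 [wait]  ⇒ S*(0)=-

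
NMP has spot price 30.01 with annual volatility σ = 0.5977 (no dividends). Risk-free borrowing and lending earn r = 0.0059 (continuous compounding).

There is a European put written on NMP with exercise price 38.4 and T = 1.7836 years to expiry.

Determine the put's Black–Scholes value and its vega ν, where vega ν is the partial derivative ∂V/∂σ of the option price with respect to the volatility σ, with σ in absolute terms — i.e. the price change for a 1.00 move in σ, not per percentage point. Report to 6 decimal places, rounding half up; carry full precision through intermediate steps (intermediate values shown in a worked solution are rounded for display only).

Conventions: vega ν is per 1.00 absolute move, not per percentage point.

σ√T = 0.5977·√1.7836 = 0.798237
d₁ = (ln(S/K) + (r+σ²/2)T) / (σ√T) = (ln(30.01/38.4) + (0.0059+0.5977²/2)·1.7836) / 0.798237 = (-0.246527 + 0.329115) / 0.798237 = 0.103463
d₂ = d₁ − σ√T = 0.103463 − 0.798237 = -0.694775
e^{−rT} = 0.989532
N(−d₁) = 0.458798,  N(−d₂) = 0.756402
Put price V = K·e^{−rT}·N(−d₂) − S·N(−d₁) = 28.741772 − 13.768524 = 14.973247
φ(d₁) = (1/√(2π))·e^{−d₁²/2} = 0.396813
ν = S·φ(d₁)·√T = 15.903779

price = 14.973247
ν = 15.903779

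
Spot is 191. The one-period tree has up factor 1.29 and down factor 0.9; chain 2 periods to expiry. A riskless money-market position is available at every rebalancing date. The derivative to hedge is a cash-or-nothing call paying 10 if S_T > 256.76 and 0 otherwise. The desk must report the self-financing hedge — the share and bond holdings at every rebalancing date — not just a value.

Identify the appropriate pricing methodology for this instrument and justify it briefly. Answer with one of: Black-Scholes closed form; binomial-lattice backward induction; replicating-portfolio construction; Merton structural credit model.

Key observation: since the answer must list Δ and B at each node of the 1.29/0.9 lattice on 191, the replicating-portfolio method — solving the two-state system at every node — is the one that applies.

framework: replicating-portfolio construction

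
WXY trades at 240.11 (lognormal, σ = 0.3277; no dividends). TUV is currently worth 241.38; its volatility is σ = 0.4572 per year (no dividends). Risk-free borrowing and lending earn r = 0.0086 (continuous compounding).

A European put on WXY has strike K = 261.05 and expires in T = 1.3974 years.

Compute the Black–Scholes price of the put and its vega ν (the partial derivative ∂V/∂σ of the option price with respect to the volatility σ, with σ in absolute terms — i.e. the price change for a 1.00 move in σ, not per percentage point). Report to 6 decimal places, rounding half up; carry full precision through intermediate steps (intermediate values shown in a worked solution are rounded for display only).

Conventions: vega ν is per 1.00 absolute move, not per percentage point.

price = 47.798630
ν = 113.230550

σ√T = 0.3277·√1.3974 = 0.387380
d₁ = (ln(S/K) + (r+σ²/2)T) / (σ√T) = (ln(240.11/261.05) + (0.0086+0.3277²/2)·1.3974) / 0.387380 = (-0.083615 + 0.087049) / 0.387380 = 0.008866
d₂ = d₁ − σ√T = 0.008866 − 0.387380 = -0.378514
e^{−rT} = 0.988054
N(−d₁) = 0.496463,  N(−d₂) = 0.647476
Put price V = K·e^{−rT}·N(−d₂) − S·N(−d₁) = 167.004410 − 119.205780 = 47.798630
φ(d₁) = (1/√(2π))·e^{−d₁²/2} = 0.398927
ν = S·φ(d₁)·√T = 113.230550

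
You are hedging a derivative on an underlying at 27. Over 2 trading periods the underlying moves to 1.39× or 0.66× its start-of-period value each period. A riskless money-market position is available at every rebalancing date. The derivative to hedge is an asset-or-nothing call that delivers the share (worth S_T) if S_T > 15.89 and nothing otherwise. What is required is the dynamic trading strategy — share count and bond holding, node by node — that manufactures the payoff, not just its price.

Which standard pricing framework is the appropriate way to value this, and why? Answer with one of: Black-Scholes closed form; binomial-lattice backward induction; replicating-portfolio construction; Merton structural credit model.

Key observation: the deliverable is the dynamic trading strategy on the 2-step tree (spot 27, moves 1.39 and 0.66), so the valuation must go through the node-by-node replicating-portfolio solve.

framework: replicating-portfolio construction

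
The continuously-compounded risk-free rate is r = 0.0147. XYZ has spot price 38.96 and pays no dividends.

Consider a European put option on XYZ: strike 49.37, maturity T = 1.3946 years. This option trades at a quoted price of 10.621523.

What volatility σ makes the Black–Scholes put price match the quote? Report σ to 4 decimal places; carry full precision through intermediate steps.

At σ = 0.2158 the Black–Scholes value reproduces the quote:
σ√T = 0.2158·√1.3946 = 0.254845
d₁ = (ln(S/K) + (r+σ²/2)T) / (σ√T) = (ln(38.96/49.37) + (0.0147+0.2158²/2)·1.3946) / 0.254845 = (-0.236807 + 0.052974) / 0.254845 = -0.721355
d₂ = d₁ − σ√T = -0.721355 − 0.254845 = -0.976200
e^{−rT} = 0.979708
N(−d₁) = 0.764655,  N(−d₂) = 0.835517
V = K·e^{−rT}·N(−d₂) − S·N(−d₁) = 40.412463 − 29.790940 = 10.621523 (the quoted price), and the Black–Scholes price is strictly increasing in σ, so σ is unique

sigma = 0.2158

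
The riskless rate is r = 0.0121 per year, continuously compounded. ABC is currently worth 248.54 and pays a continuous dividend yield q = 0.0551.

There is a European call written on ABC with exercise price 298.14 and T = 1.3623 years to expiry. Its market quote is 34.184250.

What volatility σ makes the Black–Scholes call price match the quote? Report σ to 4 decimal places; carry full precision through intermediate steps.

At σ = 0.5051 the Black–Scholes value reproduces the quote:
σ√T = 0.5051·√1.3623 = 0.589541
d₁ = (ln(S/K) + (r−q+σ²/2)T) / (σ√T) = (ln(248.54/298.14) + (0.0121−0.0551+0.5051²/2)·1.3623) / 0.589541 = (-0.181959 + 0.115200) / 0.589541 = -0.113239
d₂ = d₁ − σ√T = -0.113239 − 0.589541 = -0.702780
e^{−rT} = 0.983651
e^{−qT} = 0.927685
N(d₁) = 0.454920,  N(d₂) = 0.241096
V = S·e^{−qT}·N(d₁) − K·e^{−rT}·N(d₂) = 104.889588 − 70.705338 = 34.184250 (the quoted price), and the Black–Scholes price is strictly increasing in σ, so σ is unique

sigma = 0.5051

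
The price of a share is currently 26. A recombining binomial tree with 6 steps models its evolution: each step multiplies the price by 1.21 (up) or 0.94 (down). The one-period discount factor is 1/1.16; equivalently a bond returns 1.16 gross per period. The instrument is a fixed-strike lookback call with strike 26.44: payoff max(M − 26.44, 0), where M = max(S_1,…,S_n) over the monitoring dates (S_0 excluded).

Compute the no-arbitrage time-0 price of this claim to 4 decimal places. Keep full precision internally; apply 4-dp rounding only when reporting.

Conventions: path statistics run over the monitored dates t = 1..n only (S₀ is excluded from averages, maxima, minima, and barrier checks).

price = 15.4452

Risk-neutral up-probability p* = (R−d)/(u−d) = (1.16−0.94)/(1.21−0.94) = 0.8148; the claim prices as the p*-weighted sum of path payoffs discounted by R^6.
Enumerate all 2^6 = 64 price paths (U = up ×1.21, D = down ×0.94); each path with k up-moves has probability p*^k·(1−p*)^(6−k).
DDDDDD: M=24.4400, payoff=0.0000, prob=0.000040
UDDDDD: M=31.4600, payoff=5.0200, prob=0.000177
DUDDDD: M=29.5724, payoff=3.1324, prob=0.000177
UUDDDD: M=38.0666, payoff=11.6266, prob=0.000781
DDUDDD: M=27.7981, payoff=1.3581, prob=0.000177
UDUDDD: M=35.7826, payoff=9.3426, prob=0.000781
DUUDDD: M=35.7826, payoff=9.3426, prob=0.000781
UUUDDD: M=46.0606, payoff=19.6206, prob=0.003436
DDDUDD: M=26.1302, payoff=0.0000, prob=0.000177
UDDUDD: M=33.6356, payoff=7.1956, prob=0.000781
DUDUDD: M=33.6356, payoff=7.1956, prob=0.000781
UUDUDD: M=43.2970, payoff=16.8570, prob=0.003436
DDUUDD: M=33.6356, payoff=7.1956, prob=0.000781
UDUUDD: M=43.2970, payoff=16.8570, prob=0.003436
DUUUDD: M=43.2970, payoff=16.8570, prob=0.003436
UUUUDD: M=55.7333, payoff=29.2933, prob=0.015116
DDDDUD: M=24.5624, payoff=0.0000, prob=0.000177
UDDDUD: M=31.6175, payoff=5.1775, prob=0.000781
DUDDUD: M=31.6175, payoff=5.1775, prob=0.000781
UUDDUD: M=40.6991, payoff=14.2591, prob=0.003436
DDUDUD: M=31.6175, payoff=5.1775, prob=0.000781
UDUDUD: M=40.6991, payoff=14.2591, prob=0.003436
DUUDUD: M=40.6991, payoff=14.2591, prob=0.003436
UUUDUD: M=52.3893, payoff=25.9493, prob=0.015116
DDDUUD: M=31.6175, payoff=5.1775, prob=0.000781
UDDUUD: M=40.6991, payoff=14.2591, prob=0.003436
DUDUUD: M=40.6991, payoff=14.2591, prob=0.003436
UUDUUD: M=52.3893, payoff=25.9493, prob=0.015116
DDUUUD: M=40.6991, payoff=14.2591, prob=0.003436
UDUUUD: M=52.3893, payoff=25.9493, prob=0.015116
DUUUUD: M=52.3893, payoff=25.9493, prob=0.015116
UUUUUD: M=67.4373, payoff=40.9973, prob=0.066512
DDDDDU: M=24.4400, payoff=0.0000, prob=0.000177
UDDDDU: M=31.4600, payoff=5.0200, prob=0.000781
DUDDDU: M=29.7205, payoff=3.2805, prob=0.000781
UUDDDU: M=38.2572, payoff=11.8172, prob=0.003436
DDUDDU: M=29.7205, payoff=3.2805, prob=0.000781
UDUDDU: M=38.2572, payoff=11.8172, prob=0.003436
DUUDDU: M=38.2572, payoff=11.8172, prob=0.003436
UUUDDU: M=49.2460, payoff=22.8060, prob=0.015116
DDDUDU: M=29.7205, payoff=3.2805, prob=0.000781
UDDUDU: M=38.2572, payoff=11.8172, prob=0.003436
DUDUDU: M=38.2572, payoff=11.8172, prob=0.003436
UUDUDU: M=49.2460, payoff=22.8060, prob=0.015116
DDUUDU: M=38.2572, payoff=11.8172, prob=0.003436
UDUUDU: M=49.2460, payoff=22.8060, prob=0.015116
DUUUDU: M=49.2460, payoff=22.8060, prob=0.015116
UUUUDU: M=63.3911, payoff=36.9511, prob=0.066512
DDDDUU: M=29.7205, payoff=3.2805, prob=0.000781
UDDDUU: M=38.2572, payoff=11.8172, prob=0.003436
DUDDUU: M=38.2572, payoff=11.8172, prob=0.003436
UUDDUU: M=49.2460, payoff=22.8060, prob=0.015116
DDUDUU: M=38.2572, payoff=11.8172, prob=0.003436
UDUDUU: M=49.2460, payoff=22.8060, prob=0.015116
DUUDUU: M=49.2460, payoff=22.8060, prob=0.015116
UUUDUU: M=63.3911, payoff=36.9511, prob=0.066512
DDDUUU: M=38.2572, payoff=11.8172, prob=0.003436
UDDUUU: M=49.2460, payoff=22.8060, prob=0.015116
DUDUUU: M=49.2460, payoff=22.8060, prob=0.015116
UUDUUU: M=63.3911, payoff=36.9511, prob=0.066512
DDUUUU: M=49.2460, payoff=22.8060, prob=0.015116
UDUUUU: M=63.3911, payoff=36.9511, prob=0.066512
DUUUUU: M=63.3911, payoff=36.9511, prob=0.066512
UUUUUU: M=81.5991, payoff=55.1591, prob=0.292653
Price = Σ prob·payoff / R^6 = 37.630684 / 2.436396 = 15.4452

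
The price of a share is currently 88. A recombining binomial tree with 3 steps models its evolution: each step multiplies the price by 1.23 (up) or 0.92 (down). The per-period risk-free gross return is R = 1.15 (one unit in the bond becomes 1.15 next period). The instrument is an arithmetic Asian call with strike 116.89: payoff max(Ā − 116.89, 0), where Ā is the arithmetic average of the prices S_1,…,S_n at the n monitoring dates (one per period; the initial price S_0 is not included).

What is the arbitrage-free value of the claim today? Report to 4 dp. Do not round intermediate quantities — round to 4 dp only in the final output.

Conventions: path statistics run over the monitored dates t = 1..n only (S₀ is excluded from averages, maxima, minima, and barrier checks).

With p* = (R−d)/(u−d) = 0.7419, sum probability × payoff across the paths and divide by R^3.
Enumerate all 2^3 = 8 price paths (U = up ×1.23, D = down ×0.92); each path with k up-moves has probability p*^k·(1−p*)^(3−k).
DDD: Ā=74.6559, payoff=0.0000, prob=0.017186
UDD: Ā=99.8117, payoff=0.0000, prob=0.049411
DUD: Ā=90.7184, payoff=0.0000, prob=0.049411
UUD: Ā=121.2865, payoff=4.3965, prob=0.142056
DDU: Ā=82.3525, payoff=0.0000, prob=0.049411
UDU: Ā=110.1017, payoff=0.0000, prob=0.142056
DUU: Ā=101.0084, payoff=0.0000, prob=0.142056
UUU: Ā=135.0438, payoff=18.1538, prob=0.408412
Price = Σ prob·payoff / R^3 = 8.038796 / 1.520875 = 5.2856

price = 5.2856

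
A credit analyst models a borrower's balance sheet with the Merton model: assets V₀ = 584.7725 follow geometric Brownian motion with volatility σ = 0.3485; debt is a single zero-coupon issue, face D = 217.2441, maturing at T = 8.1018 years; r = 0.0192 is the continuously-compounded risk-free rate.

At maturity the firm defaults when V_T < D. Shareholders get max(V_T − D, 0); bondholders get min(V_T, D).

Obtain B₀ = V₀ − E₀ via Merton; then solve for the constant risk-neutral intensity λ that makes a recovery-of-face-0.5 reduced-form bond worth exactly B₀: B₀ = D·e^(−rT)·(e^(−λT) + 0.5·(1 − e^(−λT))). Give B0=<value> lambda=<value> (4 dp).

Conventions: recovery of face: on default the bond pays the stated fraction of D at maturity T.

Equity is a call on the firm's assets struck at D = 217.2441:
d₁ = [ln(V₀/D) + (r + σ²/2)T] / (σ√T)
   = [ln(584.7725/217.2441) + (0.0192 + 0.5·0.3485²)·8.1018] / (0.3485·√8.1018)
   = [0.990201 + 0.647545] / 0.991959 = 1.651023
d₂ = d₁ − σ√T = 1.651023 − 0.991959 = 0.659065
N(d₁) = 0.950633,  N(d₂) = 0.745073,  e^(−rT) = 0.855940
E₀ = V₀·N(d₁) − D·e^(−rT)·N(d₂)
   = 584.7725·0.950633 − 217.2441·0.855940·0.745073 = 417.359278
B₀ = V₀ − E₀ = 584.7725 − 417.359278 = 167.413222
e^(−λT) = (B₀·e^(rT)/D − 0.5)/(1 − 0.5) = (167.4132·1.168306/217.2441 − 0.5)/0.5 = 0.80064538
λ = −ln(0.80064538)/8.1018 = 0.027443

B0=167.4132 lambda=0.0274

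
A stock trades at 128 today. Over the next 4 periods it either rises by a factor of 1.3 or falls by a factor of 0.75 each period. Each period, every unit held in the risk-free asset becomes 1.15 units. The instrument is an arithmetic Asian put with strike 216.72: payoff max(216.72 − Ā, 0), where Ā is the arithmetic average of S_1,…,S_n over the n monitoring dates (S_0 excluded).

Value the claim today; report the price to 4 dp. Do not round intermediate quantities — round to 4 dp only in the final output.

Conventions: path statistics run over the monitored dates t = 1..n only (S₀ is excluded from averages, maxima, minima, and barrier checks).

Under the martingale measure an up-move has probability p* = 0.7273; value the claim as the probability-weighted average of per-path payoffs, discounted 4 periods at R = 1.15.
Enumerate all 2^4 = 16 price paths (U = up ×1.3, D = down ×0.75); each path with k up-moves has probability p*^k·(1−p*)^(4−k).
DDDD: Ā=65.6250, payoff=151.0950, prob=0.005532
UDDD: Ā=113.7500, payoff=102.9700, prob=0.014753
DUDD: Ā=96.1500, payoff=120.5700, prob=0.014753
UUDD: Ā=166.6600, payoff=50.0600, prob=0.039342
DDUD: Ā=82.9500, payoff=133.7700, prob=0.014753
UDUD: Ā=143.7800, payoff=72.9400, prob=0.039342
DUUD: Ā=126.1800, payoff=90.5400, prob=0.039342
UUUD: Ā=218.7120, payoff=0.0000, prob=0.104911
DDDU: Ā=73.0500, payoff=143.6700, prob=0.014753
UDDU: Ā=126.6200, payoff=90.1000, prob=0.039342
DUDU: Ā=109.0200, payoff=107.7000, prob=0.039342
UUDU: Ā=188.9680, payoff=27.7520, prob=0.104911
DDUU: Ā=95.8200, payoff=120.9000, prob=0.039342
UDUU: Ā=166.0880, payoff=50.6320, prob=0.104911
DUUU: Ā=148.4880, payoff=68.2320, prob=0.104911
UUUU: Ā=257.3792, payoff=0.0000, prob=0.279762
Price = Σ prob·payoff / R^4 = 44.547694 / 1.749006 = 25.4703

price = 25.4703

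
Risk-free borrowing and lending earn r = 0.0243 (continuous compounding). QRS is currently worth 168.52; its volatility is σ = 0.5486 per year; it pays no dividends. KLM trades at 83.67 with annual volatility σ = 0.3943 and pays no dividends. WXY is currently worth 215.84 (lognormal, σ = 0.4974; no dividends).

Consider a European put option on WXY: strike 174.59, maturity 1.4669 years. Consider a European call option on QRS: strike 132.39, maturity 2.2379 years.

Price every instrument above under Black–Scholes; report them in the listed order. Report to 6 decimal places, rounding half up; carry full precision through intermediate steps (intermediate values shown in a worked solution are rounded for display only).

[WXY put K=174.59]
σ√T = 0.4974·√1.4669 = 0.602429
d₁ = (ln(S/K) + (r+σ²/2)T) / (σ√T) = (ln(215.84/174.59) + (0.0243+0.4974²/2)·1.4669) / 0.602429 = (0.212097 + 0.217106) / 0.602429 = 0.712454
d₂ = d₁ − σ√T = 0.712454 − 0.602429 = 0.110025
e^{−rT} = 0.964982
N(−d₁) = 0.238092,  N(−d₂) = 0.456195
price = K·e^{−rT}·N(−d₂) − S·N(−d₁) = 76.857985 − 51.389736 = 25.468250
[QRS call K=132.39]
σ√T = 0.5486·√2.2379 = 0.820684
d₁ = (ln(S/K) + (r+σ²/2)T) / (σ√T) = (ln(168.52/132.39) + (0.0243+0.5486²/2)·2.2379) / 0.820684 = (0.241302 + 0.391142) / 0.820684 = 0.770631
d₂ = d₁ − σ√T = 0.770631 − 0.820684 = -0.050053
e^{−rT} = 0.947071
N(d₁) = 0.779537,  N(d₂) = 0.480040
price = S·N(d₁) − K·e^{−rT}·N(d₂) = 131.367596 − 60.188727 = 71.178869

price(WXY put K=174.59) = 25.468250
price(QRS call K=132.39) = 71.178869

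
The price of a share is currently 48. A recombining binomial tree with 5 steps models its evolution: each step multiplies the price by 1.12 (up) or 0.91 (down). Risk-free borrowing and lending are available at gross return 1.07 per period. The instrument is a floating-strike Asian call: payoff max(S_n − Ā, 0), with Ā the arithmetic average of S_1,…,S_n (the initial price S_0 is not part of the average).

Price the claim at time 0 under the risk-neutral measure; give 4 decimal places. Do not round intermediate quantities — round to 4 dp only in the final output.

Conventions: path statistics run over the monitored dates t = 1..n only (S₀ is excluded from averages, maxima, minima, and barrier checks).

price = 6.1364

Set p* = 0.7619 (from d < R < u); the path-dependent value is the discounted p*-expectation over all price paths.
Enumerate all 2^5 = 32 price paths (U = up ×1.12, D = down ×0.91); each path with k up-moves has probability p*^k·(1−p*)^(5−k).
DDDDD: Ā=36.4939, payoff=0.0000, prob=0.000765
UDDDD: Ā=44.9156, payoff=0.0000, prob=0.002449
DUDDD: Ā=42.8996, payoff=0.0000, prob=0.002449
UUDDD: Ā=52.7995, payoff=0.0000, prob=0.007835
DDUDD: Ā=41.0651, payoff=0.0000, prob=0.002449
UDUDD: Ā=50.5416, payoff=0.0000, prob=0.007835
DUUDD: Ā=48.5256, payoff=0.0000, prob=0.007835
UUUDD: Ā=59.7238, payoff=0.0000, prob=0.025073
DDDUD: Ā=39.3956, payoff=0.0000, prob=0.002449
UDDUD: Ā=48.4869, payoff=0.0000, prob=0.007835
DUDUD: Ā=46.4709, payoff=0.0000, prob=0.007835
UUDUD: Ā=57.1950, payoff=0.0000, prob=0.025073
DDUUD: Ā=44.6364, payoff=0.7371, prob=0.007835
UDUUD: Ā=54.9370, payoff=0.9072, prob=0.025073
DUUUD: Ā=52.9210, payoff=2.9232, prob=0.025073
UUUUD: Ā=65.1336, payoff=3.5977, prob=0.080233
DDDDU: Ā=37.8764, payoff=0.0000, prob=0.002449
UDDDU: Ā=46.6171, payoff=0.0000, prob=0.007835
DUDDU: Ā=44.6011, payoff=0.7723, prob=0.007835
UUDDU: Ā=54.8937, payoff=0.9505, prob=0.025073
DDUDU: Ā=42.7666, payoff=2.6068, prob=0.007835
UDUDU: Ā=52.6358, payoff=3.2084, prob=0.025073
DUUDU: Ā=50.6198, payoff=5.2244, prob=0.025073
UUUDU: Ā=62.3013, payoff=6.4301, prob=0.080233
DDDUU: Ā=41.0971, payoff=4.2763, prob=0.007835
UDDUU: Ā=50.5811, payoff=5.2631, prob=0.025073
DUDUU: Ā=48.5651, payoff=7.2791, prob=0.025073
UUDUU: Ā=59.7724, payoff=8.9589, prob=0.080233
DDUUU: Ā=46.7305, payoff=9.1137, prob=0.025073
UDUUU: Ā=57.5145, payoff=11.2169, prob=0.080233
DUUUU: Ā=55.4985, payoff=13.2329, prob=0.080233
UUUUU: Ā=68.3058, payoff=16.2866, prob=0.256746
Price = Σ prob·payoff / R^5 = 8.606589 / 1.402552 = 6.1364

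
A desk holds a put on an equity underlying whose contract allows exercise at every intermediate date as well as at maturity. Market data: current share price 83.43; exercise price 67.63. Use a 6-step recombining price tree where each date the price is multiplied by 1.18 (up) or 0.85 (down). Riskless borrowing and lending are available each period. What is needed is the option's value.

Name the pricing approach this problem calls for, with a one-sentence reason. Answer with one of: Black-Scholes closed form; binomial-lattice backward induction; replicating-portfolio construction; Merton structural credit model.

Key observation: the defining feature is the embedded early-exercise option across 6 discrete dates on the spot-83.43 tree; pricing the strike-67.63 put means working backward with an exercise test at every node.

framework: binomial-lattice backward induction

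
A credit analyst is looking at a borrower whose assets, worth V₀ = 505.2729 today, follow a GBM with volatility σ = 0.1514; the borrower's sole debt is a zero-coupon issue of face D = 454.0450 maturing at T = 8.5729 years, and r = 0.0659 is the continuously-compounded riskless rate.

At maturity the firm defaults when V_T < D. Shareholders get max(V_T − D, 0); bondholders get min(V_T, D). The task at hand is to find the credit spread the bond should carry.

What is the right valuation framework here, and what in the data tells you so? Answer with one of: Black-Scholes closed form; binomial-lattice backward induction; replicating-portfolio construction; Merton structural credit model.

Key observation: assets follow a GBM and default happens iff V_T < 454.0450; valuing claims on that split (equity as a call, risky debt as the residual) is the structural model's definition.

framework: Merton structural credit model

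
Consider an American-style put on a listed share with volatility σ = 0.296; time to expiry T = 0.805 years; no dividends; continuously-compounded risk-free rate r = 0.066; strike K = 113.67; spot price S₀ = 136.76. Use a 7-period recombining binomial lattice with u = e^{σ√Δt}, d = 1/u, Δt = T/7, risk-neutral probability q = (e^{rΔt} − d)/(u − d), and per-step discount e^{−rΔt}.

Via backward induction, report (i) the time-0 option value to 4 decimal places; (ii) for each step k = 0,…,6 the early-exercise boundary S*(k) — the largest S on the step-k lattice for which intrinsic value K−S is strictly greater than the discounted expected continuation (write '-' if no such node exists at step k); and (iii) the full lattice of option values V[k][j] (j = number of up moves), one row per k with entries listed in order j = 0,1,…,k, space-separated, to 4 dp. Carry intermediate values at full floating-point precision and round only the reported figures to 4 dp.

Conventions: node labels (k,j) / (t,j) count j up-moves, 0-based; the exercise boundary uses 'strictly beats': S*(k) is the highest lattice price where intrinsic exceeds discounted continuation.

params: Δt=0.11500 u=1.10559 d=0.90450 q=0.51281 e^(-rΔt)=0.99244
t_7 payoffs: 45.9367 30.8777 12.4707 0.0000 0.0000 0.0000 0.0000 0.0000
t_6: node(6,0) S=74.8852 payoff=38.7848 vs cont=37.9253 → 38.7848 [stop]  node(6,1) S=91.5343 payoff=22.1357 vs cont=21.2762 → 22.1357 [stop]  node(6,2) S=111.8849 payoff=1.7851 vs cont=6.0296 → 6.0296 [wait]  node(6,3) S=136.7600 payoff=0.0000 vs cont=0.0000 → 0.0000 [wait]  node(6,4) S=167.1655 payoff=0.0000 vs cont=0.0000 → 0.0000 [wait]  node(6,5) S=204.3311 payoff=0.0000 vs cont=0.0000 → 0.0000 [wait]  node(6,6) S=249.7595 payoff=0.0000 vs cont=0.0000 → 0.0000 [wait]  ⇒ S*(6)=91.5343
t_5: node(5,0) S=82.7923 payoff=30.8777 vs cont=30.0182 → 30.8777 [stop]  node(5,1) S=101.1993 payoff=12.4707 vs cont=13.7714 → 13.7714 [wait]  node(5,2) S=123.6987 payoff=0.0000 vs cont=2.9153 → 2.9153 [wait]  node(5,3) S=151.2004 payoff=0.0000 vs cont=0.0000 → 0.0000 [wait]  node(5,4) S=184.8164 payoff=0.0000 vs cont=0.0000 → 0.0000 [wait]  node(5,5) S=225.9062 payoff=0.0000 vs cont=0.0000 → 0.0000 [wait]  ⇒ S*(5)=82.7923
t_4: node(4,0) S=91.5343 payoff=22.1357 vs cont=21.9382 → 22.1357 [stop]  node(4,1) S=111.8849 payoff=1.7851 vs cont=8.1422 → 8.1422 [wait]  node(4,2) S=136.7600 payoff=0.0000 vs cont=1.4096 → 1.4096 [wait]  node(4,3) S=167.1655 payoff=0.0000 vs cont=0.0000 → 0.0000 [wait]  node(4,4) S=204.3311 payoff=0.0000 vs cont=0.0000 → 0.0000 [wait]  ⇒ S*(4)=91.5343
t_3: node(3,0) S=101.1993 payoff=12.4707 vs cont=14.8465 → 14.8465 [wait]  node(3,1) S=123.6987 payoff=0.0000 vs cont=4.6542 → 4.6542 [wait]  node(3,2) S=151.2004 payoff=0.0000 vs cont=0.6815 → 0.6815 [wait]  node(3,3) S=184.8164 payoff=0.0000 vs cont=0.0000 → 0.0000 [wait]  ⇒ S*(3)=-
t_2: node(2,0) S=111.8849 payoff=1.7851 vs cont=9.5470 → 9.5470 [wait]  node(2,1) S=136.7600 payoff=0.0000 vs cont=2.5972 → 2.5972 [wait]  node(2,2) S=167.1655 payoff=0.0000 vs cont=0.3295 → 0.3295 [wait]  ⇒ S*(2)=-
t_1: node(1,0) S=123.6987 payoff=0.0000 vs cont=5.9378 → 5.9378 [wait]  node(1,1) S=151.2004 payoff=0.0000 vs cont=1.4234 → 1.4234 [wait]  ⇒ S*(1)=-
t_0: node(0,0) S=136.7600 payoff=0.0000 vs cont=3.5954 → 3.5954 [wait]  ⇒ S*(0)=-

price = 3.5954
boundary = - - - - 91.5343 82.7923 91.5343
tree:
3.5954
5.9378 1.4234
9.5470 2.5972 0.3295
14.8465 4.6542 0.6815 0.0000
22.1357 8.1422 1.4096 0.0000 0.0000
30.8777 13.7714 2.9153 0.0000 0.0000 0.0000
38.7848 22.1357 6.0296 0.0000 0.0000 0.0000 0.0000
45.9367 30.8777 12.4707 0.0000 0.0000 0.0000 0.0000 0.0000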